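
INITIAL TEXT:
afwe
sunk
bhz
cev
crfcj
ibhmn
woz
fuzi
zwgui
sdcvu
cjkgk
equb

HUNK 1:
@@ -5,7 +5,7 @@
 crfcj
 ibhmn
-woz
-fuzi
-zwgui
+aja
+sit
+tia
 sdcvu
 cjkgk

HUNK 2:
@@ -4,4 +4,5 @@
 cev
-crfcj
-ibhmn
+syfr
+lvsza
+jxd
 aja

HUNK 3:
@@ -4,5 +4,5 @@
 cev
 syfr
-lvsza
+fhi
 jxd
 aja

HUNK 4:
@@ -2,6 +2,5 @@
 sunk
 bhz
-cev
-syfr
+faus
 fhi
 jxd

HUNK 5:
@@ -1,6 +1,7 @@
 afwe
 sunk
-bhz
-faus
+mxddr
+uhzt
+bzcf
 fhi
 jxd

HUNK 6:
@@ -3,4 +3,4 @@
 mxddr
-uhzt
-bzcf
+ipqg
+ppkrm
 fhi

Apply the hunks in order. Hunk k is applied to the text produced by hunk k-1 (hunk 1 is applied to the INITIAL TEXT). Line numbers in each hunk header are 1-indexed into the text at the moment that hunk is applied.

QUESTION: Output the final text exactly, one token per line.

Hunk 1: at line 5 remove [woz,fuzi,zwgui] add [aja,sit,tia] -> 12 lines: afwe sunk bhz cev crfcj ibhmn aja sit tia sdcvu cjkgk equb
Hunk 2: at line 4 remove [crfcj,ibhmn] add [syfr,lvsza,jxd] -> 13 lines: afwe sunk bhz cev syfr lvsza jxd aja sit tia sdcvu cjkgk equb
Hunk 3: at line 4 remove [lvsza] add [fhi] -> 13 lines: afwe sunk bhz cev syfr fhi jxd aja sit tia sdcvu cjkgk equb
Hunk 4: at line 2 remove [cev,syfr] add [faus] -> 12 lines: afwe sunk bhz faus fhi jxd aja sit tia sdcvu cjkgk equb
Hunk 5: at line 1 remove [bhz,faus] add [mxddr,uhzt,bzcf] -> 13 lines: afwe sunk mxddr uhzt bzcf fhi jxd aja sit tia sdcvu cjkgk equb
Hunk 6: at line 3 remove [uhzt,bzcf] add [ipqg,ppkrm] -> 13 lines: afwe sunk mxddr ipqg ppkrm fhi jxd aja sit tia sdcvu cjkgk equb

Answer: afwe
sunk
mxddr
ipqg
ppkrm
fhi
jxd
aja
sit
tia
sdcvu
cjkgk
equb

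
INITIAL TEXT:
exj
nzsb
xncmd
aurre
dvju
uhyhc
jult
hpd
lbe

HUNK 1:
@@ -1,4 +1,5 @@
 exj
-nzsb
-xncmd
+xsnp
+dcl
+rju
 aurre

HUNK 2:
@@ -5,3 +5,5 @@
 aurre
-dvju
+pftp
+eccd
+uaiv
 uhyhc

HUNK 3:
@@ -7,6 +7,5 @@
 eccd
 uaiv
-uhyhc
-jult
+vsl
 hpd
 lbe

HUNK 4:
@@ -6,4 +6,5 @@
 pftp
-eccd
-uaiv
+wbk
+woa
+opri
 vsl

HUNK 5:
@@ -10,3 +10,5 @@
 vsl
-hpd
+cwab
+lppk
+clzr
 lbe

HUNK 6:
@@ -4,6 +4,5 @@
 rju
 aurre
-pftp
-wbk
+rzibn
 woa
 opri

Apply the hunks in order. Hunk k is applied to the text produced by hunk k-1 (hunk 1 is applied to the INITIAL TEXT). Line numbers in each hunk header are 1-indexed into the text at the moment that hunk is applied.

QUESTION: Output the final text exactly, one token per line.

Answer: exj
xsnp
dcl
rju
aurre
rzibn
woa
opri
vsl
cwab
lppk
clzr
lbe

Derivation:
Hunk 1: at line 1 remove [nzsb,xncmd] add [xsnp,dcl,rju] -> 10 lines: exj xsnp dcl rju aurre dvju uhyhc jult hpd lbe
Hunk 2: at line 5 remove [dvju] add [pftp,eccd,uaiv] -> 12 lines: exj xsnp dcl rju aurre pftp eccd uaiv uhyhc jult hpd lbe
Hunk 3: at line 7 remove [uhyhc,jult] add [vsl] -> 11 lines: exj xsnp dcl rju aurre pftp eccd uaiv vsl hpd lbe
Hunk 4: at line 6 remove [eccd,uaiv] add [wbk,woa,opri] -> 12 lines: exj xsnp dcl rju aurre pftp wbk woa opri vsl hpd lbe
Hunk 5: at line 10 remove [hpd] add [cwab,lppk,clzr] -> 14 lines: exj xsnp dcl rju aurre pftp wbk woa opri vsl cwab lppk clzr lbe
Hunk 6: at line 4 remove [pftp,wbk] add [rzibn] -> 13 lines: exj xsnp dcl rju aurre rzibn woa opri vsl cwab lppk clzr lbe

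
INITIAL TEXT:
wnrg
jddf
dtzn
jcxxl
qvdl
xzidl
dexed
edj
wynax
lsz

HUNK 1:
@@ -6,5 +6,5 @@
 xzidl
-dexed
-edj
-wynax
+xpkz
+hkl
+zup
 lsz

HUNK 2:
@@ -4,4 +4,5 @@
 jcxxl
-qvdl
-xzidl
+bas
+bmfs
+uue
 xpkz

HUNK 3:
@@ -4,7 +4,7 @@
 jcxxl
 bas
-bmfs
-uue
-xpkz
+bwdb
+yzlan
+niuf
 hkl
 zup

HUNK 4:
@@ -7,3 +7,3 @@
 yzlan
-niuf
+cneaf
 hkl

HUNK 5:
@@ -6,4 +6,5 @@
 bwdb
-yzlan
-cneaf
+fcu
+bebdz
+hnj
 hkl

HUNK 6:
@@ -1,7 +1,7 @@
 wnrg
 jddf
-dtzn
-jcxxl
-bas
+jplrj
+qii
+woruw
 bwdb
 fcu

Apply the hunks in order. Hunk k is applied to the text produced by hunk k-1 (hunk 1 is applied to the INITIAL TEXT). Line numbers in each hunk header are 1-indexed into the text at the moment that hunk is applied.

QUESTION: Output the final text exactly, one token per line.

Answer: wnrg
jddf
jplrj
qii
woruw
bwdb
fcu
bebdz
hnj
hkl
zup
lsz

Derivation:
Hunk 1: at line 6 remove [dexed,edj,wynax] add [xpkz,hkl,zup] -> 10 lines: wnrg jddf dtzn jcxxl qvdl xzidl xpkz hkl zup lsz
Hunk 2: at line 4 remove [qvdl,xzidl] add [bas,bmfs,uue] -> 11 lines: wnrg jddf dtzn jcxxl bas bmfs uue xpkz hkl zup lsz
Hunk 3: at line 4 remove [bmfs,uue,xpkz] add [bwdb,yzlan,niuf] -> 11 lines: wnrg jddf dtzn jcxxl bas bwdb yzlan niuf hkl zup lsz
Hunk 4: at line 7 remove [niuf] add [cneaf] -> 11 lines: wnrg jddf dtzn jcxxl bas bwdb yzlan cneaf hkl zup lsz
Hunk 5: at line 6 remove [yzlan,cneaf] add [fcu,bebdz,hnj] -> 12 lines: wnrg jddf dtzn jcxxl bas bwdb fcu bebdz hnj hkl zup lsz
Hunk 6: at line 1 remove [dtzn,jcxxl,bas] add [jplrj,qii,woruw] -> 12 lines: wnrg jddf jplrj qii woruw bwdb fcu bebdz hnj hkl zup lsz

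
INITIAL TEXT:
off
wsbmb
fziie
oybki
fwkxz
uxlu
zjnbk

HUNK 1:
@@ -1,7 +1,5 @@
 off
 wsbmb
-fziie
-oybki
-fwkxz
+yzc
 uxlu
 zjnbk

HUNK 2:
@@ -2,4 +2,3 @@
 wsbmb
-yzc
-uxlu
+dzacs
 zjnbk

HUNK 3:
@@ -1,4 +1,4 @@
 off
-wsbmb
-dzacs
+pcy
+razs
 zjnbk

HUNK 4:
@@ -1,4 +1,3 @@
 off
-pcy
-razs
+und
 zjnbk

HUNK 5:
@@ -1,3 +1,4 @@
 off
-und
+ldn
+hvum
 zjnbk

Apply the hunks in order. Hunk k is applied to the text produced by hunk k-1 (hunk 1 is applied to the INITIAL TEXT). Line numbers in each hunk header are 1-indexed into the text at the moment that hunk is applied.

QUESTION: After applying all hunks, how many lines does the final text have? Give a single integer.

Answer: 4

Derivation:
Hunk 1: at line 1 remove [fziie,oybki,fwkxz] add [yzc] -> 5 lines: off wsbmb yzc uxlu zjnbk
Hunk 2: at line 2 remove [yzc,uxlu] add [dzacs] -> 4 lines: off wsbmb dzacs zjnbk
Hunk 3: at line 1 remove [wsbmb,dzacs] add [pcy,razs] -> 4 lines: off pcy razs zjnbk
Hunk 4: at line 1 remove [pcy,razs] add [und] -> 3 lines: off und zjnbk
Hunk 5: at line 1 remove [und] add [ldn,hvum] -> 4 lines: off ldn hvum zjnbk
Final line count: 4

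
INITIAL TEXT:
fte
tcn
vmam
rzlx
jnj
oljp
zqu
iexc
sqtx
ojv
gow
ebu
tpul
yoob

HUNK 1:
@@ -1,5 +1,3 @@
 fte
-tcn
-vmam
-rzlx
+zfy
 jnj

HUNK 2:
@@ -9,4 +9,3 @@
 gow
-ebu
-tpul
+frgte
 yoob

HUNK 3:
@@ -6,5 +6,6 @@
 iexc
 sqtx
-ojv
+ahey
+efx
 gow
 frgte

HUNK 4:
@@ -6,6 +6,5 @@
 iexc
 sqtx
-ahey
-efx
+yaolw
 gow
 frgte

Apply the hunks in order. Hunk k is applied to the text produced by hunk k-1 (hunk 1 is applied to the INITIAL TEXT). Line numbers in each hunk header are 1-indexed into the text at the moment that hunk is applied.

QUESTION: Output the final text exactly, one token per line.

Answer: fte
zfy
jnj
oljp
zqu
iexc
sqtx
yaolw
gow
frgte
yoob

Derivation:
Hunk 1: at line 1 remove [tcn,vmam,rzlx] add [zfy] -> 12 lines: fte zfy jnj oljp zqu iexc sqtx ojv gow ebu tpul yoob
Hunk 2: at line 9 remove [ebu,tpul] add [frgte] -> 11 lines: fte zfy jnj oljp zqu iexc sqtx ojv gow frgte yoob
Hunk 3: at line 6 remove [ojv] add [ahey,efx] -> 12 lines: fte zfy jnj oljp zqu iexc sqtx ahey efx gow frgte yoob
Hunk 4: at line 6 remove [ahey,efx] add [yaolw] -> 11 lines: fte zfy jnj oljp zqu iexc sqtx yaolw gow frgte yoob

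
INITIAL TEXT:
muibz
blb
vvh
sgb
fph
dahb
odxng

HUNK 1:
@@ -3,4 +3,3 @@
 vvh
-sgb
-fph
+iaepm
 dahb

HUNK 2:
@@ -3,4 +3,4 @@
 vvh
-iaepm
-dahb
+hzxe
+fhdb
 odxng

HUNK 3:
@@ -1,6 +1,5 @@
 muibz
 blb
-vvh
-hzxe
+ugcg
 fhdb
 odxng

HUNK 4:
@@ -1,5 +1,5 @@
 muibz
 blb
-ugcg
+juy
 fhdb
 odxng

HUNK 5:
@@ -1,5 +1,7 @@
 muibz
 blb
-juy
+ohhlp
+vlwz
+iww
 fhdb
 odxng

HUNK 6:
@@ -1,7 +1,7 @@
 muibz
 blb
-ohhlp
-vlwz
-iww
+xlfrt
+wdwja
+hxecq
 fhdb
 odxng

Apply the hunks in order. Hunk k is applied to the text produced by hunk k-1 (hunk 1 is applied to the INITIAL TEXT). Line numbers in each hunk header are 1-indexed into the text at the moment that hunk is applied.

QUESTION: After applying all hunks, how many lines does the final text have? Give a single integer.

Hunk 1: at line 3 remove [sgb,fph] add [iaepm] -> 6 lines: muibz blb vvh iaepm dahb odxng
Hunk 2: at line 3 remove [iaepm,dahb] add [hzxe,fhdb] -> 6 lines: muibz blb vvh hzxe fhdb odxng
Hunk 3: at line 1 remove [vvh,hzxe] add [ugcg] -> 5 lines: muibz blb ugcg fhdb odxng
Hunk 4: at line 1 remove [ugcg] add [juy] -> 5 lines: muibz blb juy fhdb odxng
Hunk 5: at line 1 remove [juy] add [ohhlp,vlwz,iww] -> 7 lines: muibz blb ohhlp vlwz iww fhdb odxng
Hunk 6: at line 1 remove [ohhlp,vlwz,iww] add [xlfrt,wdwja,hxecq] -> 7 lines: muibz blb xlfrt wdwja hxecq fhdb odxng
Final line count: 7

Answer: 7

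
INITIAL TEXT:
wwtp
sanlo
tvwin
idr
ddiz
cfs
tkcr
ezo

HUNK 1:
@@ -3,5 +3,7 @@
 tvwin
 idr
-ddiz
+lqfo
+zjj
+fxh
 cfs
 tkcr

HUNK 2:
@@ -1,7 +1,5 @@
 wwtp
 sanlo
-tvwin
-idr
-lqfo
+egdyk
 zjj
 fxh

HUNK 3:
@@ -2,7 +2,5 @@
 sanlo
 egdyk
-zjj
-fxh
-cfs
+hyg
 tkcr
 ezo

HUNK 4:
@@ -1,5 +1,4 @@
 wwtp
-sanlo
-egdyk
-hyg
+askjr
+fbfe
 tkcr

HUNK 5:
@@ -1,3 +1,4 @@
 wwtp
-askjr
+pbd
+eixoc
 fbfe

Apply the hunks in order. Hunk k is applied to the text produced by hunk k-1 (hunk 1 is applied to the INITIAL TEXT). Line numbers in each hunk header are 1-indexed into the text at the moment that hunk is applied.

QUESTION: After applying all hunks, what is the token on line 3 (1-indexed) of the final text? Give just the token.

Answer: eixoc

Derivation:
Hunk 1: at line 3 remove [ddiz] add [lqfo,zjj,fxh] -> 10 lines: wwtp sanlo tvwin idr lqfo zjj fxh cfs tkcr ezo
Hunk 2: at line 1 remove [tvwin,idr,lqfo] add [egdyk] -> 8 lines: wwtp sanlo egdyk zjj fxh cfs tkcr ezo
Hunk 3: at line 2 remove [zjj,fxh,cfs] add [hyg] -> 6 lines: wwtp sanlo egdyk hyg tkcr ezo
Hunk 4: at line 1 remove [sanlo,egdyk,hyg] add [askjr,fbfe] -> 5 lines: wwtp askjr fbfe tkcr ezo
Hunk 5: at line 1 remove [askjr] add [pbd,eixoc] -> 6 lines: wwtp pbd eixoc fbfe tkcr ezo
Final line 3: eixoc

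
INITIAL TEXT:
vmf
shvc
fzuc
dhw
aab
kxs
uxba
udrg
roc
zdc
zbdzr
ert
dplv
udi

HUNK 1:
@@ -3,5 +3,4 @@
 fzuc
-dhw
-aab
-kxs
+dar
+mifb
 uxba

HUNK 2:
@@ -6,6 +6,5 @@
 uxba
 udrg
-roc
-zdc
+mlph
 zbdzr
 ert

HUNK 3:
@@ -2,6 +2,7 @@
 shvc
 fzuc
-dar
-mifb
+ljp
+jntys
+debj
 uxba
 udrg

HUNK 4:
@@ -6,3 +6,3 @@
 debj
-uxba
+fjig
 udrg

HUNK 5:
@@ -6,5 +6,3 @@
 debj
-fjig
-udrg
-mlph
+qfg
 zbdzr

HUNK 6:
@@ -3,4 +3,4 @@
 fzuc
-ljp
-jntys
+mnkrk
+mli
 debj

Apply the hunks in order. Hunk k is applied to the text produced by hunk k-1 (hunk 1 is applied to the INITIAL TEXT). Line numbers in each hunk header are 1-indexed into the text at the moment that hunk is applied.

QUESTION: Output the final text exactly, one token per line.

Answer: vmf
shvc
fzuc
mnkrk
mli
debj
qfg
zbdzr
ert
dplv
udi

Derivation:
Hunk 1: at line 3 remove [dhw,aab,kxs] add [dar,mifb] -> 13 lines: vmf shvc fzuc dar mifb uxba udrg roc zdc zbdzr ert dplv udi
Hunk 2: at line 6 remove [roc,zdc] add [mlph] -> 12 lines: vmf shvc fzuc dar mifb uxba udrg mlph zbdzr ert dplv udi
Hunk 3: at line 2 remove [dar,mifb] add [ljp,jntys,debj] -> 13 lines: vmf shvc fzuc ljp jntys debj uxba udrg mlph zbdzr ert dplv udi
Hunk 4: at line 6 remove [uxba] add [fjig] -> 13 lines: vmf shvc fzuc ljp jntys debj fjig udrg mlph zbdzr ert dplv udi
Hunk 5: at line 6 remove [fjig,udrg,mlph] add [qfg] -> 11 lines: vmf shvc fzuc ljp jntys debj qfg zbdzr ert dplv udi
Hunk 6: at line 3 remove [ljp,jntys] add [mnkrk,mli] -> 11 lines: vmf shvc fzuc mnkrk mli debj qfg zbdzr ert dplv udi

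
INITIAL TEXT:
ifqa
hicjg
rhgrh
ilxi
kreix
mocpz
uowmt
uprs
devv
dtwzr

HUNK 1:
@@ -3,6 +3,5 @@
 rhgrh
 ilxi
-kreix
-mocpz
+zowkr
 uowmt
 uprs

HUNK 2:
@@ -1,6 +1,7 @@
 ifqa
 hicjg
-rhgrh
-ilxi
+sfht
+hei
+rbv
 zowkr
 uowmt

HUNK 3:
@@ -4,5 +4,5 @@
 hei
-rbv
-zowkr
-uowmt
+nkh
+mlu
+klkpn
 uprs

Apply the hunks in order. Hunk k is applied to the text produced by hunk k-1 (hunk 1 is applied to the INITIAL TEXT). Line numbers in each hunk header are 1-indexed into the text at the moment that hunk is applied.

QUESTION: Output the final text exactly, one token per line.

Hunk 1: at line 3 remove [kreix,mocpz] add [zowkr] -> 9 lines: ifqa hicjg rhgrh ilxi zowkr uowmt uprs devv dtwzr
Hunk 2: at line 1 remove [rhgrh,ilxi] add [sfht,hei,rbv] -> 10 lines: ifqa hicjg sfht hei rbv zowkr uowmt uprs devv dtwzr
Hunk 3: at line 4 remove [rbv,zowkr,uowmt] add [nkh,mlu,klkpn] -> 10 lines: ifqa hicjg sfht hei nkh mlu klkpn uprs devv dtwzr

Answer: ifqa
hicjg
sfht
hei
nkh
mlu
klkpn
uprs
devv
dtwzr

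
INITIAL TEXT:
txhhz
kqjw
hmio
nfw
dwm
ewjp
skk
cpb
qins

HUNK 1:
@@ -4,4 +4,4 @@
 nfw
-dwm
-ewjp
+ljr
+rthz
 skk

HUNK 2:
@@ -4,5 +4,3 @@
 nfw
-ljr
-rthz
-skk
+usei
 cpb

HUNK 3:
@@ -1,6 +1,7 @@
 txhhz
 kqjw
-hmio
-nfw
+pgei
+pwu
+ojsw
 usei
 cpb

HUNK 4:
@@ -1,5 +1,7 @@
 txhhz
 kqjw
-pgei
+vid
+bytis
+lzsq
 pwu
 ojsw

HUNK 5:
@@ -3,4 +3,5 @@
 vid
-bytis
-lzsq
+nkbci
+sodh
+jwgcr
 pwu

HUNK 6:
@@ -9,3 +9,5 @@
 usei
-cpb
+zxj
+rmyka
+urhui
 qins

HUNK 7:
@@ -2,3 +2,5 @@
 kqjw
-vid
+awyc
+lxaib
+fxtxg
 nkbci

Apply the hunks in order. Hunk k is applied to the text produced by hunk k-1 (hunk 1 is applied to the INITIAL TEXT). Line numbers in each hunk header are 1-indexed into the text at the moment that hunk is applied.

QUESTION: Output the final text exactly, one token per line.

Hunk 1: at line 4 remove [dwm,ewjp] add [ljr,rthz] -> 9 lines: txhhz kqjw hmio nfw ljr rthz skk cpb qins
Hunk 2: at line 4 remove [ljr,rthz,skk] add [usei] -> 7 lines: txhhz kqjw hmio nfw usei cpb qins
Hunk 3: at line 1 remove [hmio,nfw] add [pgei,pwu,ojsw] -> 8 lines: txhhz kqjw pgei pwu ojsw usei cpb qins
Hunk 4: at line 1 remove [pgei] add [vid,bytis,lzsq] -> 10 lines: txhhz kqjw vid bytis lzsq pwu ojsw usei cpb qins
Hunk 5: at line 3 remove [bytis,lzsq] add [nkbci,sodh,jwgcr] -> 11 lines: txhhz kqjw vid nkbci sodh jwgcr pwu ojsw usei cpb qins
Hunk 6: at line 9 remove [cpb] add [zxj,rmyka,urhui] -> 13 lines: txhhz kqjw vid nkbci sodh jwgcr pwu ojsw usei zxj rmyka urhui qins
Hunk 7: at line 2 remove [vid] add [awyc,lxaib,fxtxg] -> 15 lines: txhhz kqjw awyc lxaib fxtxg nkbci sodh jwgcr pwu ojsw usei zxj rmyka urhui qins

Answer: txhhz
kqjw
awyc
lxaib
fxtxg
nkbci
sodh
jwgcr
pwu
ojsw
usei
zxj
rmyka
urhui
qins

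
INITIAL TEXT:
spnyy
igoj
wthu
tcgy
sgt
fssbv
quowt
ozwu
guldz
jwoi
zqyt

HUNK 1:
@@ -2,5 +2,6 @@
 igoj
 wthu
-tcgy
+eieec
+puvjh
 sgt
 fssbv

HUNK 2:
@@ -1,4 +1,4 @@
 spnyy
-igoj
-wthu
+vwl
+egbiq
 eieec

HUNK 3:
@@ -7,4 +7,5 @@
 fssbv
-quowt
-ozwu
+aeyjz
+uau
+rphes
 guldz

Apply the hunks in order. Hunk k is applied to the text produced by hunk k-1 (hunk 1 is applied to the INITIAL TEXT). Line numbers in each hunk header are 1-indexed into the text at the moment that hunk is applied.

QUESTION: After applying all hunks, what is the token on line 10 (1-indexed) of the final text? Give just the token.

Answer: rphes

Derivation:
Hunk 1: at line 2 remove [tcgy] add [eieec,puvjh] -> 12 lines: spnyy igoj wthu eieec puvjh sgt fssbv quowt ozwu guldz jwoi zqyt
Hunk 2: at line 1 remove [igoj,wthu] add [vwl,egbiq] -> 12 lines: spnyy vwl egbiq eieec puvjh sgt fssbv quowt ozwu guldz jwoi zqyt
Hunk 3: at line 7 remove [quowt,ozwu] add [aeyjz,uau,rphes] -> 13 lines: spnyy vwl egbiq eieec puvjh sgt fssbv aeyjz uau rphes guldz jwoi zqyt
Final line 10: rphes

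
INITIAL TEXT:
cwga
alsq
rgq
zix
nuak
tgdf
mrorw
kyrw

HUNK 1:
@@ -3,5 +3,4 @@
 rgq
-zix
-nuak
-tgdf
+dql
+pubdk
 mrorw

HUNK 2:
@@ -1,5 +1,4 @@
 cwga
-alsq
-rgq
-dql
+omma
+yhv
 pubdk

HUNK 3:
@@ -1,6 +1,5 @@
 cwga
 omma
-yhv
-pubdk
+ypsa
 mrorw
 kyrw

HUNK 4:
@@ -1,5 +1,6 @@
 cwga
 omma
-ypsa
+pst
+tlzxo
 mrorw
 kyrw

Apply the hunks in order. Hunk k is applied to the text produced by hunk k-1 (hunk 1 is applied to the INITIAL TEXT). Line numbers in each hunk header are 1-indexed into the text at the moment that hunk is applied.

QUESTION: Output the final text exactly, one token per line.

Answer: cwga
omma
pst
tlzxo
mrorw
kyrw

Derivation:
Hunk 1: at line 3 remove [zix,nuak,tgdf] add [dql,pubdk] -> 7 lines: cwga alsq rgq dql pubdk mrorw kyrw
Hunk 2: at line 1 remove [alsq,rgq,dql] add [omma,yhv] -> 6 lines: cwga omma yhv pubdk mrorw kyrw
Hunk 3: at line 1 remove [yhv,pubdk] add [ypsa] -> 5 lines: cwga omma ypsa mrorw kyrw
Hunk 4: at line 1 remove [ypsa] add [pst,tlzxo] -> 6 lines: cwga omma pst tlzxo mrorw kyrw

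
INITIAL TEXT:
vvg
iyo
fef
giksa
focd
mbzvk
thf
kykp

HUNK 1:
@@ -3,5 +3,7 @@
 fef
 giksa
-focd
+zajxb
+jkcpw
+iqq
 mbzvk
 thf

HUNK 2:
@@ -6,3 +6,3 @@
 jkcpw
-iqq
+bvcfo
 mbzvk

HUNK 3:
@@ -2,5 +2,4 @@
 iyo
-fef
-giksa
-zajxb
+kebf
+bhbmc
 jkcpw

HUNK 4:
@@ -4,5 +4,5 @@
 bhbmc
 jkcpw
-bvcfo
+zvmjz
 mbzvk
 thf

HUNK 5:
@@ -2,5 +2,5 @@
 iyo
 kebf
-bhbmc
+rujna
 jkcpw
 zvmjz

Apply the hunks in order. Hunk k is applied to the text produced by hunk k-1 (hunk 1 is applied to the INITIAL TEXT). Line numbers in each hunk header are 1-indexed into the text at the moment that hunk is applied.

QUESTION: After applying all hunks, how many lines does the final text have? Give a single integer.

Hunk 1: at line 3 remove [focd] add [zajxb,jkcpw,iqq] -> 10 lines: vvg iyo fef giksa zajxb jkcpw iqq mbzvk thf kykp
Hunk 2: at line 6 remove [iqq] add [bvcfo] -> 10 lines: vvg iyo fef giksa zajxb jkcpw bvcfo mbzvk thf kykp
Hunk 3: at line 2 remove [fef,giksa,zajxb] add [kebf,bhbmc] -> 9 lines: vvg iyo kebf bhbmc jkcpw bvcfo mbzvk thf kykp
Hunk 4: at line 4 remove [bvcfo] add [zvmjz] -> 9 lines: vvg iyo kebf bhbmc jkcpw zvmjz mbzvk thf kykp
Hunk 5: at line 2 remove [bhbmc] add [rujna] -> 9 lines: vvg iyo kebf rujna jkcpw zvmjz mbzvk thf kykp
Final line count: 9

Answer: 9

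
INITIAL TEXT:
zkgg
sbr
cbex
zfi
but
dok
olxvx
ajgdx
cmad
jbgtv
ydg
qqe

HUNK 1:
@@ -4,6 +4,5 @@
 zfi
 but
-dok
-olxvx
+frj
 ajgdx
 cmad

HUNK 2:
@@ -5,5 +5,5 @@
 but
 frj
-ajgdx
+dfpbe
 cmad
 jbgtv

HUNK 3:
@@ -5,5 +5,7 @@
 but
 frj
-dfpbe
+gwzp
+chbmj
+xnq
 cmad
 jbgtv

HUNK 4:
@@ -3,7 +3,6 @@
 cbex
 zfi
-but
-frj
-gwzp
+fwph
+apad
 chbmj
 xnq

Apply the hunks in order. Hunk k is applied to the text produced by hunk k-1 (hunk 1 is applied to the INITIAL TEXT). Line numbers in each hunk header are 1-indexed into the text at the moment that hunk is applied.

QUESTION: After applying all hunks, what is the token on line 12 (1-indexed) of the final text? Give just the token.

Hunk 1: at line 4 remove [dok,olxvx] add [frj] -> 11 lines: zkgg sbr cbex zfi but frj ajgdx cmad jbgtv ydg qqe
Hunk 2: at line 5 remove [ajgdx] add [dfpbe] -> 11 lines: zkgg sbr cbex zfi but frj dfpbe cmad jbgtv ydg qqe
Hunk 3: at line 5 remove [dfpbe] add [gwzp,chbmj,xnq] -> 13 lines: zkgg sbr cbex zfi but frj gwzp chbmj xnq cmad jbgtv ydg qqe
Hunk 4: at line 3 remove [but,frj,gwzp] add [fwph,apad] -> 12 lines: zkgg sbr cbex zfi fwph apad chbmj xnq cmad jbgtv ydg qqe
Final line 12: qqe

Answer: qqe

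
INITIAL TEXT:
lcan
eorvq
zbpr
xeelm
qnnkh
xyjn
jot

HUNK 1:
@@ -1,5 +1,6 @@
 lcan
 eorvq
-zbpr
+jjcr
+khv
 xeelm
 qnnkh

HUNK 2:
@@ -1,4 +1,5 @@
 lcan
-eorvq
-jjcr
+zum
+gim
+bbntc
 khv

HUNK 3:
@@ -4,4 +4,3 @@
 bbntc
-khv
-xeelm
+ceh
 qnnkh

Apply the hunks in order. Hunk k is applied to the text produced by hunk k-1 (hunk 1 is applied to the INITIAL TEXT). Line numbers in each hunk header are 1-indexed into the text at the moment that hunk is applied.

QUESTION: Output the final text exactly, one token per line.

Hunk 1: at line 1 remove [zbpr] add [jjcr,khv] -> 8 lines: lcan eorvq jjcr khv xeelm qnnkh xyjn jot
Hunk 2: at line 1 remove [eorvq,jjcr] add [zum,gim,bbntc] -> 9 lines: lcan zum gim bbntc khv xeelm qnnkh xyjn jot
Hunk 3: at line 4 remove [khv,xeelm] add [ceh] -> 8 lines: lcan zum gim bbntc ceh qnnkh xyjn jot

Answer: lcan
zum
gim
bbntc
ceh
qnnkh
xyjn
jot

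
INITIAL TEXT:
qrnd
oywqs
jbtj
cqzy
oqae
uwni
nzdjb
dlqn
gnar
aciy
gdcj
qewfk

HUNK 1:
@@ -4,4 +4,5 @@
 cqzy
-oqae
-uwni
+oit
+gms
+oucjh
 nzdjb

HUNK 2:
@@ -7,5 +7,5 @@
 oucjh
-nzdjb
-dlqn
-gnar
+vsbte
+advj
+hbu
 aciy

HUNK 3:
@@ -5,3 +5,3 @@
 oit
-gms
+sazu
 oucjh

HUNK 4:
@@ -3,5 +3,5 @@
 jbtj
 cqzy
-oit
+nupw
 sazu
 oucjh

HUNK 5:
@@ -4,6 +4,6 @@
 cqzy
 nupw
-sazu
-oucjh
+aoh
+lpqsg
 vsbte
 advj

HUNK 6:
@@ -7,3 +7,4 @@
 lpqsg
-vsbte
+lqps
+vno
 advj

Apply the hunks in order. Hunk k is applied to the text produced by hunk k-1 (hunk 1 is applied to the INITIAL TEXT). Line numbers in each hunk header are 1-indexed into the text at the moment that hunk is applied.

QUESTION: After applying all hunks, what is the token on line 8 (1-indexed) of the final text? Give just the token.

Answer: lqps

Derivation:
Hunk 1: at line 4 remove [oqae,uwni] add [oit,gms,oucjh] -> 13 lines: qrnd oywqs jbtj cqzy oit gms oucjh nzdjb dlqn gnar aciy gdcj qewfk
Hunk 2: at line 7 remove [nzdjb,dlqn,gnar] add [vsbte,advj,hbu] -> 13 lines: qrnd oywqs jbtj cqzy oit gms oucjh vsbte advj hbu aciy gdcj qewfk
Hunk 3: at line 5 remove [gms] add [sazu] -> 13 lines: qrnd oywqs jbtj cqzy oit sazu oucjh vsbte advj hbu aciy gdcj qewfk
Hunk 4: at line 3 remove [oit] add [nupw] -> 13 lines: qrnd oywqs jbtj cqzy nupw sazu oucjh vsbte advj hbu aciy gdcj qewfk
Hunk 5: at line 4 remove [sazu,oucjh] add [aoh,lpqsg] -> 13 lines: qrnd oywqs jbtj cqzy nupw aoh lpqsg vsbte advj hbu aciy gdcj qewfk
Hunk 6: at line 7 remove [vsbte] add [lqps,vno] -> 14 lines: qrnd oywqs jbtj cqzy nupw aoh lpqsg lqps vno advj hbu aciy gdcj qewfk
Final line 8: lqps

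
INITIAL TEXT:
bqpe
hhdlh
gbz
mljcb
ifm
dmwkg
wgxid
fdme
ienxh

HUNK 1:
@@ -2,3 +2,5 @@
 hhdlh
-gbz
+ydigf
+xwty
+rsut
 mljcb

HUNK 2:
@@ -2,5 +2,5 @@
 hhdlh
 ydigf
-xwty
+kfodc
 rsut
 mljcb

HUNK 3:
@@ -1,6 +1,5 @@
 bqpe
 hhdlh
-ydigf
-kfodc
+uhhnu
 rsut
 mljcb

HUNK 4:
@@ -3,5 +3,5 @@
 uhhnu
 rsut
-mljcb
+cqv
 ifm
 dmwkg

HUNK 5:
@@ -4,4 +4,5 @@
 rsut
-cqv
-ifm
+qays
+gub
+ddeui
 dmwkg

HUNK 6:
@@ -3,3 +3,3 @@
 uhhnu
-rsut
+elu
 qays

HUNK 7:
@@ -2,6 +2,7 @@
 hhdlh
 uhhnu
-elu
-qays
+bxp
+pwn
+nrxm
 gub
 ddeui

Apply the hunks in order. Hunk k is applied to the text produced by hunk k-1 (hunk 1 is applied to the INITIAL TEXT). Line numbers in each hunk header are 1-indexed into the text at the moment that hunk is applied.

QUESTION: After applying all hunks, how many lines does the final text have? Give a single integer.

Answer: 12

Derivation:
Hunk 1: at line 2 remove [gbz] add [ydigf,xwty,rsut] -> 11 lines: bqpe hhdlh ydigf xwty rsut mljcb ifm dmwkg wgxid fdme ienxh
Hunk 2: at line 2 remove [xwty] add [kfodc] -> 11 lines: bqpe hhdlh ydigf kfodc rsut mljcb ifm dmwkg wgxid fdme ienxh
Hunk 3: at line 1 remove [ydigf,kfodc] add [uhhnu] -> 10 lines: bqpe hhdlh uhhnu rsut mljcb ifm dmwkg wgxid fdme ienxh
Hunk 4: at line 3 remove [mljcb] add [cqv] -> 10 lines: bqpe hhdlh uhhnu rsut cqv ifm dmwkg wgxid fdme ienxh
Hunk 5: at line 4 remove [cqv,ifm] add [qays,gub,ddeui] -> 11 lines: bqpe hhdlh uhhnu rsut qays gub ddeui dmwkg wgxid fdme ienxh
Hunk 6: at line 3 remove [rsut] add [elu] -> 11 lines: bqpe hhdlh uhhnu elu qays gub ddeui dmwkg wgxid fdme ienxh
Hunk 7: at line 2 remove [elu,qays] add [bxp,pwn,nrxm] -> 12 lines: bqpe hhdlh uhhnu bxp pwn nrxm gub ddeui dmwkg wgxid fdme ienxh
Final line count: 12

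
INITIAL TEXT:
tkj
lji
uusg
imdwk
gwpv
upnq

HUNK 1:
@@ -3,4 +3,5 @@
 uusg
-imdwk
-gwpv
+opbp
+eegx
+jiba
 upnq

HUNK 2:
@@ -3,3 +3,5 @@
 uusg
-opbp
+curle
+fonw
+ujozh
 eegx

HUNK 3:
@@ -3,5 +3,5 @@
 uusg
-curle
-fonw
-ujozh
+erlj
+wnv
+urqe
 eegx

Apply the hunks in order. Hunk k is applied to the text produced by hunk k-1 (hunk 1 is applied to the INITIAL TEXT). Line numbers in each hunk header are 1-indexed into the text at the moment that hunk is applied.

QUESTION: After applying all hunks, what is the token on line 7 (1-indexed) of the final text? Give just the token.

Hunk 1: at line 3 remove [imdwk,gwpv] add [opbp,eegx,jiba] -> 7 lines: tkj lji uusg opbp eegx jiba upnq
Hunk 2: at line 3 remove [opbp] add [curle,fonw,ujozh] -> 9 lines: tkj lji uusg curle fonw ujozh eegx jiba upnq
Hunk 3: at line 3 remove [curle,fonw,ujozh] add [erlj,wnv,urqe] -> 9 lines: tkj lji uusg erlj wnv urqe eegx jiba upnq
Final line 7: eegx

Answer: eegx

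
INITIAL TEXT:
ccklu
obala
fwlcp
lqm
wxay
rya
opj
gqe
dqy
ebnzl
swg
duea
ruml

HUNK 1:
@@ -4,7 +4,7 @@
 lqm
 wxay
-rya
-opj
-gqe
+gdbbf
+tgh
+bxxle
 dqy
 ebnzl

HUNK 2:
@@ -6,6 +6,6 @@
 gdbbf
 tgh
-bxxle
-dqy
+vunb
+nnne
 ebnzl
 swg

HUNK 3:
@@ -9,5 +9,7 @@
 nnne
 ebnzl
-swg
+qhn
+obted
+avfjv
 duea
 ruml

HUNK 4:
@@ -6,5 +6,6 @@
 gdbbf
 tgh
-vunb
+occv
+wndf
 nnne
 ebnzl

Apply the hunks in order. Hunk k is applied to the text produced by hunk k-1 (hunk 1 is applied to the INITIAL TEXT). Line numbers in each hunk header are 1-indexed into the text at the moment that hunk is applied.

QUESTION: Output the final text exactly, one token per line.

Answer: ccklu
obala
fwlcp
lqm
wxay
gdbbf
tgh
occv
wndf
nnne
ebnzl
qhn
obted
avfjv
duea
ruml

Derivation:
Hunk 1: at line 4 remove [rya,opj,gqe] add [gdbbf,tgh,bxxle] -> 13 lines: ccklu obala fwlcp lqm wxay gdbbf tgh bxxle dqy ebnzl swg duea ruml
Hunk 2: at line 6 remove [bxxle,dqy] add [vunb,nnne] -> 13 lines: ccklu obala fwlcp lqm wxay gdbbf tgh vunb nnne ebnzl swg duea ruml
Hunk 3: at line 9 remove [swg] add [qhn,obted,avfjv] -> 15 lines: ccklu obala fwlcp lqm wxay gdbbf tgh vunb nnne ebnzl qhn obted avfjv duea ruml
Hunk 4: at line 6 remove [vunb] add [occv,wndf] -> 16 lines: ccklu obala fwlcp lqm wxay gdbbf tgh occv wndf nnne ebnzl qhn obted avfjv duea ruml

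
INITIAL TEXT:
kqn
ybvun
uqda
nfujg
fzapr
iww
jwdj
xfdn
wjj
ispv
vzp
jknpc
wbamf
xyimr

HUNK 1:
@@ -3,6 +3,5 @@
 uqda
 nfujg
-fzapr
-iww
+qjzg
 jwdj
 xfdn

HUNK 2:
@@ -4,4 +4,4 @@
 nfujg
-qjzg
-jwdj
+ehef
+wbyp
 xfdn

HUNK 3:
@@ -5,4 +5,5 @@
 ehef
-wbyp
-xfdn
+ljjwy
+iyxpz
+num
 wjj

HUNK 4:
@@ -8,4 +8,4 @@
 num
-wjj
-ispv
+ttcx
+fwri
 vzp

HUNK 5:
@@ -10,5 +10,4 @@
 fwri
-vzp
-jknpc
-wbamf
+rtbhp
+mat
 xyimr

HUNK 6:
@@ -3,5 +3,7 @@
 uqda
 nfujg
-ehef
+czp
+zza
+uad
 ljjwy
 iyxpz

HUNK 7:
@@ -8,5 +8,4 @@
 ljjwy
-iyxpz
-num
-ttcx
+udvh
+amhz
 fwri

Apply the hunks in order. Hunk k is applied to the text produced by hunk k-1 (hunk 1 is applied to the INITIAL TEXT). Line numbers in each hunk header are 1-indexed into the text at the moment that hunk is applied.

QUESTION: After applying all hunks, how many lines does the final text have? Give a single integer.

Hunk 1: at line 3 remove [fzapr,iww] add [qjzg] -> 13 lines: kqn ybvun uqda nfujg qjzg jwdj xfdn wjj ispv vzp jknpc wbamf xyimr
Hunk 2: at line 4 remove [qjzg,jwdj] add [ehef,wbyp] -> 13 lines: kqn ybvun uqda nfujg ehef wbyp xfdn wjj ispv vzp jknpc wbamf xyimr
Hunk 3: at line 5 remove [wbyp,xfdn] add [ljjwy,iyxpz,num] -> 14 lines: kqn ybvun uqda nfujg ehef ljjwy iyxpz num wjj ispv vzp jknpc wbamf xyimr
Hunk 4: at line 8 remove [wjj,ispv] add [ttcx,fwri] -> 14 lines: kqn ybvun uqda nfujg ehef ljjwy iyxpz num ttcx fwri vzp jknpc wbamf xyimr
Hunk 5: at line 10 remove [vzp,jknpc,wbamf] add [rtbhp,mat] -> 13 lines: kqn ybvun uqda nfujg ehef ljjwy iyxpz num ttcx fwri rtbhp mat xyimr
Hunk 6: at line 3 remove [ehef] add [czp,zza,uad] -> 15 lines: kqn ybvun uqda nfujg czp zza uad ljjwy iyxpz num ttcx fwri rtbhp mat xyimr
Hunk 7: at line 8 remove [iyxpz,num,ttcx] add [udvh,amhz] -> 14 lines: kqn ybvun uqda nfujg czp zza uad ljjwy udvh amhz fwri rtbhp mat xyimr
Final line count: 14

Answer: 14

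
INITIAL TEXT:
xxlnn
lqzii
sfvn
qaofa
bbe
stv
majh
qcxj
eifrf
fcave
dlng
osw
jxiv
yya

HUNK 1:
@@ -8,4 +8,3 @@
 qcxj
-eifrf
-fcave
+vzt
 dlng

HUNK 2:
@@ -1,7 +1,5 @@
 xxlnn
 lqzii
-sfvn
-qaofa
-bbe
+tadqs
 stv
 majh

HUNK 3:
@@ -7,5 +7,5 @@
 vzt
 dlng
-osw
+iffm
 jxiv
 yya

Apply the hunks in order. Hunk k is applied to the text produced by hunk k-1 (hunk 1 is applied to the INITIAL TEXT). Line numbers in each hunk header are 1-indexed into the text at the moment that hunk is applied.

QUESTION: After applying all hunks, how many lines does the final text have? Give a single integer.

Hunk 1: at line 8 remove [eifrf,fcave] add [vzt] -> 13 lines: xxlnn lqzii sfvn qaofa bbe stv majh qcxj vzt dlng osw jxiv yya
Hunk 2: at line 1 remove [sfvn,qaofa,bbe] add [tadqs] -> 11 lines: xxlnn lqzii tadqs stv majh qcxj vzt dlng osw jxiv yya
Hunk 3: at line 7 remove [osw] add [iffm] -> 11 lines: xxlnn lqzii tadqs stv majh qcxj vzt dlng iffm jxiv yya
Final line count: 11

Answer: 11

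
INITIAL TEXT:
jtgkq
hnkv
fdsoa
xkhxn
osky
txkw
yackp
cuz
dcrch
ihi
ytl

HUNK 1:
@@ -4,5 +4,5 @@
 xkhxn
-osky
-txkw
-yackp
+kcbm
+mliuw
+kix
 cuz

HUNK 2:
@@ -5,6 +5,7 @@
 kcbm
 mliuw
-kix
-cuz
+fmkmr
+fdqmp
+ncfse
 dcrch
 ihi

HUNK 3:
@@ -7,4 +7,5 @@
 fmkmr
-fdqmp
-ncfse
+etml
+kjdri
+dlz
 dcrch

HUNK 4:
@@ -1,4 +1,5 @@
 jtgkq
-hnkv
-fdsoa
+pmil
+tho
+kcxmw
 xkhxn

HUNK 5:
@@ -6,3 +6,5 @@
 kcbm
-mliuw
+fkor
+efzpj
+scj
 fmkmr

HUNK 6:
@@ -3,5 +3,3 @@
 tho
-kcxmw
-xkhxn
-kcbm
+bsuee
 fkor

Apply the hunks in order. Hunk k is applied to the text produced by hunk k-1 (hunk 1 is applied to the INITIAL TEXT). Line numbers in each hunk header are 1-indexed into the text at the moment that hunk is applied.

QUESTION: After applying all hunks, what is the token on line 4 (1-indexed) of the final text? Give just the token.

Answer: bsuee

Derivation:
Hunk 1: at line 4 remove [osky,txkw,yackp] add [kcbm,mliuw,kix] -> 11 lines: jtgkq hnkv fdsoa xkhxn kcbm mliuw kix cuz dcrch ihi ytl
Hunk 2: at line 5 remove [kix,cuz] add [fmkmr,fdqmp,ncfse] -> 12 lines: jtgkq hnkv fdsoa xkhxn kcbm mliuw fmkmr fdqmp ncfse dcrch ihi ytl
Hunk 3: at line 7 remove [fdqmp,ncfse] add [etml,kjdri,dlz] -> 13 lines: jtgkq hnkv fdsoa xkhxn kcbm mliuw fmkmr etml kjdri dlz dcrch ihi ytl
Hunk 4: at line 1 remove [hnkv,fdsoa] add [pmil,tho,kcxmw] -> 14 lines: jtgkq pmil tho kcxmw xkhxn kcbm mliuw fmkmr etml kjdri dlz dcrch ihi ytl
Hunk 5: at line 6 remove [mliuw] add [fkor,efzpj,scj] -> 16 lines: jtgkq pmil tho kcxmw xkhxn kcbm fkor efzpj scj fmkmr etml kjdri dlz dcrch ihi ytl
Hunk 6: at line 3 remove [kcxmw,xkhxn,kcbm] add [bsuee] -> 14 lines: jtgkq pmil tho bsuee fkor efzpj scj fmkmr etml kjdri dlz dcrch ihi ytl
Final line 4: bsuee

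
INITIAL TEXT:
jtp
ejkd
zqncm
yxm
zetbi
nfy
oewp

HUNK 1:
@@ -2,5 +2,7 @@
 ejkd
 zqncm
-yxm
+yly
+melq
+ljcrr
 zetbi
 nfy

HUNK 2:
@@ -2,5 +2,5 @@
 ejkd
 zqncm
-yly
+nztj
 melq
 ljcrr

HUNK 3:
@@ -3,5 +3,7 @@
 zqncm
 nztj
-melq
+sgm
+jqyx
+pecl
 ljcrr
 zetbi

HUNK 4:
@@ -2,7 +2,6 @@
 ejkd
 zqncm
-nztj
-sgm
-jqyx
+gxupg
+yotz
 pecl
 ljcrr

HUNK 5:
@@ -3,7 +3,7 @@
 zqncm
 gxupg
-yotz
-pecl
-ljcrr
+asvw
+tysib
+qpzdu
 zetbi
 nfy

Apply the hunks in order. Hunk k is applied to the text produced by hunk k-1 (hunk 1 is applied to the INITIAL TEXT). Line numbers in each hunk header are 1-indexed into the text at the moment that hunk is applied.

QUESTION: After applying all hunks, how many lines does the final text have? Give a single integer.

Hunk 1: at line 2 remove [yxm] add [yly,melq,ljcrr] -> 9 lines: jtp ejkd zqncm yly melq ljcrr zetbi nfy oewp
Hunk 2: at line 2 remove [yly] add [nztj] -> 9 lines: jtp ejkd zqncm nztj melq ljcrr zetbi nfy oewp
Hunk 3: at line 3 remove [melq] add [sgm,jqyx,pecl] -> 11 lines: jtp ejkd zqncm nztj sgm jqyx pecl ljcrr zetbi nfy oewp
Hunk 4: at line 2 remove [nztj,sgm,jqyx] add [gxupg,yotz] -> 10 lines: jtp ejkd zqncm gxupg yotz pecl ljcrr zetbi nfy oewp
Hunk 5: at line 3 remove [yotz,pecl,ljcrr] add [asvw,tysib,qpzdu] -> 10 lines: jtp ejkd zqncm gxupg asvw tysib qpzdu zetbi nfy oewp
Final line count: 10

Answer: 10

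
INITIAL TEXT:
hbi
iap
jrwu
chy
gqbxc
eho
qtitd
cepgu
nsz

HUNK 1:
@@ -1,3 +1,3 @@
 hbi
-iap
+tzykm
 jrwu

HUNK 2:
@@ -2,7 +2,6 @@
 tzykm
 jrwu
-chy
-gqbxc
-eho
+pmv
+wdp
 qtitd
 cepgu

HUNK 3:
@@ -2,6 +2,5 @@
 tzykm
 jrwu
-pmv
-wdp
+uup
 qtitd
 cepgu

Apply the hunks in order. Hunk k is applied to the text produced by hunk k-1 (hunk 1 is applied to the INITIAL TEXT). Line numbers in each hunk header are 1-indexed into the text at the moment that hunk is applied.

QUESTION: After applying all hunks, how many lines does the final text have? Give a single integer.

Answer: 7

Derivation:
Hunk 1: at line 1 remove [iap] add [tzykm] -> 9 lines: hbi tzykm jrwu chy gqbxc eho qtitd cepgu nsz
Hunk 2: at line 2 remove [chy,gqbxc,eho] add [pmv,wdp] -> 8 lines: hbi tzykm jrwu pmv wdp qtitd cepgu nsz
Hunk 3: at line 2 remove [pmv,wdp] add [uup] -> 7 lines: hbi tzykm jrwu uup qtitd cepgu nsz
Final line count: 7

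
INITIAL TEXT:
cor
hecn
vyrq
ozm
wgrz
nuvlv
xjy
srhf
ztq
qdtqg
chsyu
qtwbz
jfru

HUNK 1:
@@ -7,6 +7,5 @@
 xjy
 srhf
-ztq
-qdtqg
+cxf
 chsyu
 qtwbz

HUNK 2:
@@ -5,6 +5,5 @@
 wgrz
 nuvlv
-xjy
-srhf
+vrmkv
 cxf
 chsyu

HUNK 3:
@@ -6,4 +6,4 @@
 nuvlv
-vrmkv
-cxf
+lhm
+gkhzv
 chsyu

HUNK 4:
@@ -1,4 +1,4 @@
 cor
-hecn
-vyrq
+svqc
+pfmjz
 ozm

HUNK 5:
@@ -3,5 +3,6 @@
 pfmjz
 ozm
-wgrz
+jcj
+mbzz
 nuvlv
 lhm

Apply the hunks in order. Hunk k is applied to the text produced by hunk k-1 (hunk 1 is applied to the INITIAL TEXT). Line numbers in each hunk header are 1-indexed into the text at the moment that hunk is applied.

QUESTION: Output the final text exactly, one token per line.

Hunk 1: at line 7 remove [ztq,qdtqg] add [cxf] -> 12 lines: cor hecn vyrq ozm wgrz nuvlv xjy srhf cxf chsyu qtwbz jfru
Hunk 2: at line 5 remove [xjy,srhf] add [vrmkv] -> 11 lines: cor hecn vyrq ozm wgrz nuvlv vrmkv cxf chsyu qtwbz jfru
Hunk 3: at line 6 remove [vrmkv,cxf] add [lhm,gkhzv] -> 11 lines: cor hecn vyrq ozm wgrz nuvlv lhm gkhzv chsyu qtwbz jfru
Hunk 4: at line 1 remove [hecn,vyrq] add [svqc,pfmjz] -> 11 lines: cor svqc pfmjz ozm wgrz nuvlv lhm gkhzv chsyu qtwbz jfru
Hunk 5: at line 3 remove [wgrz] add [jcj,mbzz] -> 12 lines: cor svqc pfmjz ozm jcj mbzz nuvlv lhm gkhzv chsyu qtwbz jfru

Answer: cor
svqc
pfmjz
ozm
jcj
mbzz
nuvlv
lhm
gkhzv
chsyu
qtwbz
jfru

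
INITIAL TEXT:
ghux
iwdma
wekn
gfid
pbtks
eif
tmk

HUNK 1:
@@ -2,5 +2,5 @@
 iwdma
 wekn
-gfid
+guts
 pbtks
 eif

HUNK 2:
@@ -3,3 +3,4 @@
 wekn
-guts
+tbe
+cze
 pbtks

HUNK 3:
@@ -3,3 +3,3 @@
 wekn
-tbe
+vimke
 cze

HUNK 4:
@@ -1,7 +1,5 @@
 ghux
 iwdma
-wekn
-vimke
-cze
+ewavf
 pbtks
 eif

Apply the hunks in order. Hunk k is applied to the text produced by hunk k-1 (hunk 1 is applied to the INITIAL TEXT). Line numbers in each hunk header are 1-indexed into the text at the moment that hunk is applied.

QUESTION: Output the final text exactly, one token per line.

Hunk 1: at line 2 remove [gfid] add [guts] -> 7 lines: ghux iwdma wekn guts pbtks eif tmk
Hunk 2: at line 3 remove [guts] add [tbe,cze] -> 8 lines: ghux iwdma wekn tbe cze pbtks eif tmk
Hunk 3: at line 3 remove [tbe] add [vimke] -> 8 lines: ghux iwdma wekn vimke cze pbtks eif tmk
Hunk 4: at line 1 remove [wekn,vimke,cze] add [ewavf] -> 6 lines: ghux iwdma ewavf pbtks eif tmk

Answer: ghux
iwdma
ewavf
pbtks
eif
tmk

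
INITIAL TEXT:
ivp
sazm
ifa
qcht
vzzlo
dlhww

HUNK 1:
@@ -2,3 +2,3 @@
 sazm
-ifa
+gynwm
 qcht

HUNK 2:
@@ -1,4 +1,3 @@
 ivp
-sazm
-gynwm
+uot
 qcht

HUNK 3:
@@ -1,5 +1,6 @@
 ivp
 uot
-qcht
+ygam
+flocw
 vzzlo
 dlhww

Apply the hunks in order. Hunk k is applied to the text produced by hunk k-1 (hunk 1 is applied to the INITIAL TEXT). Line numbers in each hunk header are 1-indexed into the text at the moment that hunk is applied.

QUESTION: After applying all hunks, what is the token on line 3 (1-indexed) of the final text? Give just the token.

Answer: ygam

Derivation:
Hunk 1: at line 2 remove [ifa] add [gynwm] -> 6 lines: ivp sazm gynwm qcht vzzlo dlhww
Hunk 2: at line 1 remove [sazm,gynwm] add [uot] -> 5 lines: ivp uot qcht vzzlo dlhww
Hunk 3: at line 1 remove [qcht] add [ygam,flocw] -> 6 lines: ivp uot ygam flocw vzzlo dlhww
Final line 3: ygam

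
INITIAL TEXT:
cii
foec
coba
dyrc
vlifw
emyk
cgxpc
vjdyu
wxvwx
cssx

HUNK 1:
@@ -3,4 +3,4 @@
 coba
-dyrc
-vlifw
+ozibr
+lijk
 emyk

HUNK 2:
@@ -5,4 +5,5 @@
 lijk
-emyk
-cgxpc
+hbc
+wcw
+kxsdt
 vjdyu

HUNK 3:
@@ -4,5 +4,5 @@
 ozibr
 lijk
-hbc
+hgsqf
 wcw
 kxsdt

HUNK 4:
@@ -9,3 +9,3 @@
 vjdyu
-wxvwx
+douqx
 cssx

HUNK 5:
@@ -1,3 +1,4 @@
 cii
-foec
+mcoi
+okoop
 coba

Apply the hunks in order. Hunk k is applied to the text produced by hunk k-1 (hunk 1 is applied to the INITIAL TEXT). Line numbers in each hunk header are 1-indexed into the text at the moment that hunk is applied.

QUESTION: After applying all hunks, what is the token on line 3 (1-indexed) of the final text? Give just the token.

Hunk 1: at line 3 remove [dyrc,vlifw] add [ozibr,lijk] -> 10 lines: cii foec coba ozibr lijk emyk cgxpc vjdyu wxvwx cssx
Hunk 2: at line 5 remove [emyk,cgxpc] add [hbc,wcw,kxsdt] -> 11 lines: cii foec coba ozibr lijk hbc wcw kxsdt vjdyu wxvwx cssx
Hunk 3: at line 4 remove [hbc] add [hgsqf] -> 11 lines: cii foec coba ozibr lijk hgsqf wcw kxsdt vjdyu wxvwx cssx
Hunk 4: at line 9 remove [wxvwx] add [douqx] -> 11 lines: cii foec coba ozibr lijk hgsqf wcw kxsdt vjdyu douqx cssx
Hunk 5: at line 1 remove [foec] add [mcoi,okoop] -> 12 lines: cii mcoi okoop coba ozibr lijk hgsqf wcw kxsdt vjdyu douqx cssx
Final line 3: okoop

Answer: okoop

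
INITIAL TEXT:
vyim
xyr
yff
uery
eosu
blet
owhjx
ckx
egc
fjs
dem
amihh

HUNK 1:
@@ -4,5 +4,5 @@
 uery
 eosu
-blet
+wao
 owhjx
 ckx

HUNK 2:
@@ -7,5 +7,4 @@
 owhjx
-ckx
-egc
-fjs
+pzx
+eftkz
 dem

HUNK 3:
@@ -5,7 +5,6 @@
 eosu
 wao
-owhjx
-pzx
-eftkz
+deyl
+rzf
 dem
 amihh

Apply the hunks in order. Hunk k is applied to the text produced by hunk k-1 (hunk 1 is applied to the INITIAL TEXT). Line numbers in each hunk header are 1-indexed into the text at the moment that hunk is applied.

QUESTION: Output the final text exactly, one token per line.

Answer: vyim
xyr
yff
uery
eosu
wao
deyl
rzf
dem
amihh

Derivation:
Hunk 1: at line 4 remove [blet] add [wao] -> 12 lines: vyim xyr yff uery eosu wao owhjx ckx egc fjs dem amihh
Hunk 2: at line 7 remove [ckx,egc,fjs] add [pzx,eftkz] -> 11 lines: vyim xyr yff uery eosu wao owhjx pzx eftkz dem amihh
Hunk 3: at line 5 remove [owhjx,pzx,eftkz] add [deyl,rzf] -> 10 lines: vyim xyr yff uery eosu wao deyl rzf dem amihh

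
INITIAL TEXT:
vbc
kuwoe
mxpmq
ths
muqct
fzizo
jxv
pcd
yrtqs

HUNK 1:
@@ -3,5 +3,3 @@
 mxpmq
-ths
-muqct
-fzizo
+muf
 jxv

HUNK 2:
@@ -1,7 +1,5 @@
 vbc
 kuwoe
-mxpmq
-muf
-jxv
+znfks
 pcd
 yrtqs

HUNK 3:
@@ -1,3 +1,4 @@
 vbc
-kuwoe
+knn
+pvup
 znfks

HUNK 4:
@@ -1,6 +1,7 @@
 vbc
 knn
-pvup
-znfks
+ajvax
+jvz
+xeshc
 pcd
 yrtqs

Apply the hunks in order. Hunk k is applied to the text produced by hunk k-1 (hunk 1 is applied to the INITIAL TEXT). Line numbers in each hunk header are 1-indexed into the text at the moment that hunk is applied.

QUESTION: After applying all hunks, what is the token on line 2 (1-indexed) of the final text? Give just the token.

Answer: knn

Derivation:
Hunk 1: at line 3 remove [ths,muqct,fzizo] add [muf] -> 7 lines: vbc kuwoe mxpmq muf jxv pcd yrtqs
Hunk 2: at line 1 remove [mxpmq,muf,jxv] add [znfks] -> 5 lines: vbc kuwoe znfks pcd yrtqs
Hunk 3: at line 1 remove [kuwoe] add [knn,pvup] -> 6 lines: vbc knn pvup znfks pcd yrtqs
Hunk 4: at line 1 remove [pvup,znfks] add [ajvax,jvz,xeshc] -> 7 lines: vbc knn ajvax jvz xeshc pcd yrtqs
Final line 2: knn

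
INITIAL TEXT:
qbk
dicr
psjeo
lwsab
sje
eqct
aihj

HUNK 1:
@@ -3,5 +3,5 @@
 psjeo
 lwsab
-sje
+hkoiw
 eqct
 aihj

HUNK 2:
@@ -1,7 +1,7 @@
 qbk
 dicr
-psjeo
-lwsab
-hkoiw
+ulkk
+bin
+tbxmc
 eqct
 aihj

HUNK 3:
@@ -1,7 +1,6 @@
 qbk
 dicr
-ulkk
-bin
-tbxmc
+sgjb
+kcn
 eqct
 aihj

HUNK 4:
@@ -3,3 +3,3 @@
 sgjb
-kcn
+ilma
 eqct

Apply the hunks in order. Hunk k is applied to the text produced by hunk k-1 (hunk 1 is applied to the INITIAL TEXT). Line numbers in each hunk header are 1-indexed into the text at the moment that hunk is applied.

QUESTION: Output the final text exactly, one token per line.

Answer: qbk
dicr
sgjb
ilma
eqct
aihj

Derivation:
Hunk 1: at line 3 remove [sje] add [hkoiw] -> 7 lines: qbk dicr psjeo lwsab hkoiw eqct aihj
Hunk 2: at line 1 remove [psjeo,lwsab,hkoiw] add [ulkk,bin,tbxmc] -> 7 lines: qbk dicr ulkk bin tbxmc eqct aihj
Hunk 3: at line 1 remove [ulkk,bin,tbxmc] add [sgjb,kcn] -> 6 lines: qbk dicr sgjb kcn eqct aihj
Hunk 4: at line 3 remove [kcn] add [ilma] -> 6 lines: qbk dicr sgjb ilma eqct aihj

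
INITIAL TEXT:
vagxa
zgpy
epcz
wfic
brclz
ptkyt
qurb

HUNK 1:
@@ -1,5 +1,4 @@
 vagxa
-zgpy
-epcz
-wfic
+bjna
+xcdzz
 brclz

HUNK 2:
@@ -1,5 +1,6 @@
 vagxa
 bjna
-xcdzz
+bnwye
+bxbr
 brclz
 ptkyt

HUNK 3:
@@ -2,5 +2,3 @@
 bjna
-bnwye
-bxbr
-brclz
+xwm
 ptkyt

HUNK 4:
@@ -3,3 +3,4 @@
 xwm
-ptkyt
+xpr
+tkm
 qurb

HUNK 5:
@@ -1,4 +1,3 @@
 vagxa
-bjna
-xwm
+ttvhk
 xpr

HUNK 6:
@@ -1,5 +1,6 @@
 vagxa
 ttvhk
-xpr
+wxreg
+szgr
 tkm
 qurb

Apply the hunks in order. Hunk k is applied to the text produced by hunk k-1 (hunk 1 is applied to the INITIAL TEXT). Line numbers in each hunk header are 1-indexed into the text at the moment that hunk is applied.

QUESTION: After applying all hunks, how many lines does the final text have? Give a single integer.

Hunk 1: at line 1 remove [zgpy,epcz,wfic] add [bjna,xcdzz] -> 6 lines: vagxa bjna xcdzz brclz ptkyt qurb
Hunk 2: at line 1 remove [xcdzz] add [bnwye,bxbr] -> 7 lines: vagxa bjna bnwye bxbr brclz ptkyt qurb
Hunk 3: at line 2 remove [bnwye,bxbr,brclz] add [xwm] -> 5 lines: vagxa bjna xwm ptkyt qurb
Hunk 4: at line 3 remove [ptkyt] add [xpr,tkm] -> 6 lines: vagxa bjna xwm xpr tkm qurb
Hunk 5: at line 1 remove [bjna,xwm] add [ttvhk] -> 5 lines: vagxa ttvhk xpr tkm qurb
Hunk 6: at line 1 remove [xpr] add [wxreg,szgr] -> 6 lines: vagxa ttvhk wxreg szgr tkm qurb
Final line count: 6

Answer: 6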